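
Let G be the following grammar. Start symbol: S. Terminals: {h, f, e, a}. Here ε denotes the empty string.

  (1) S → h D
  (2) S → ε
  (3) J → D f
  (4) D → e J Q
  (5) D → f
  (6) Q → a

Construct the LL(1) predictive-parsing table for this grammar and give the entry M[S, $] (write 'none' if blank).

S → ε

FIRST(S): from S→h D we get {h}; from S→ε we get {ε}. So FIRST(S) = {ε, h}.
FIRST(D): from D→e J Q we get {e}; from D→f we get {f}. So FIRST(D) = {e, f}.
FIRST(Q): from Q→a we get {a}. So FIRST(Q) = {a}.
FIRST(J): from J→D f we get {e, f}. So FIRST(J) = {e, f}.
FOLLOW(S) includes $ since S is the start symbol.
FOLLOW(S): S appears on no right-hand side. Thus FOLLOW(S) = {$}.
For S → h D: FIRST(h D) = {h}, so it goes in M[S, t] for t ∈ {h}.
For S → ε: FIRST(ε) = {ε}, so it goes in M[S, t] for t ∈ {}; since ε ∈ FIRST, also for every t ∈ FOLLOW(S) = {$}.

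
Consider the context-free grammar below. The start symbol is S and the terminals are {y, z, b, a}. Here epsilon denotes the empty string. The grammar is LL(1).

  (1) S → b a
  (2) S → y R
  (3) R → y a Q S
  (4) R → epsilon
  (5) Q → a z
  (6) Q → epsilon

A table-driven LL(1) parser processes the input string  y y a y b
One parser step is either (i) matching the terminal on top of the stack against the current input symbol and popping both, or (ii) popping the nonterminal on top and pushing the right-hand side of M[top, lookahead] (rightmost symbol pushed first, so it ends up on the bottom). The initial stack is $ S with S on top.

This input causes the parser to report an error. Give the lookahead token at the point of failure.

b

step 1: stack=$ S  input=y y a y b $  — expand S → y R
step 2: stack=$ R y  input=y y a y b $  — match y
step 3: stack=$ R  input=y a y b $  — expand R → y a Q S
step 4: stack=$ S Q a y  input=y a y b $  — match y
step 5: stack=$ S Q a  input=a y b $  — match a
step 6: stack=$ S Q  input=y b $  — expand Q → epsilon
step 7: stack=$ S  input=y b $  — expand S → y R
step 8: stack=$ R y  input=y b $  — match y
step 9: stack=$ R  input=b $  — error: M[R, b] is empty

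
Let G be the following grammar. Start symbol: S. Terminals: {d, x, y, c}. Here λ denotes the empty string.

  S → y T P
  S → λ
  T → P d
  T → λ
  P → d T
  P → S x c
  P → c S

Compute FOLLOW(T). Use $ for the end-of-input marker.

{$, c, d, x, y}

FIRST(S): from S→y T P we get {y}; from S→λ we get {λ}. So FIRST(S) = {λ, y}.
FIRST(P): from P→d T we get {d}; from P→S x c we get {x, y}; from P→c S we get {c}. So FIRST(P) = {c, d, x, y}.
FIRST(T): from T→P d we get {c, d, x, y}; from T→λ we get {λ}. So FIRST(T) = {λ, c, d, x, y}.
FOLLOW(S) includes $ since S is the start symbol.
FOLLOW(S): in P→S x c, S is followed by x c with FIRST {x}; in P→c S, the suffix after S is empty, so FOLLOW(S) ⊇ FOLLOW(P) = {$, d, x}. Thus FOLLOW(S) = {$, d, x}.
FOLLOW(P): in S→y T P, the suffix after P is empty, so FOLLOW(P) ⊇ FOLLOW(S) = {$, d, x}; in T→P d, P is followed by d with FIRST {d}. Thus FOLLOW(P) = {$, d, x}.
FOLLOW(T): in S→y T P, T is followed by P with FIRST {c, d, x, y}; in P→d T, the suffix after T is empty, so FOLLOW(T) ⊇ FOLLOW(P) = {$, d, x}. Thus FOLLOW(T) = {$, c, d, x, y}.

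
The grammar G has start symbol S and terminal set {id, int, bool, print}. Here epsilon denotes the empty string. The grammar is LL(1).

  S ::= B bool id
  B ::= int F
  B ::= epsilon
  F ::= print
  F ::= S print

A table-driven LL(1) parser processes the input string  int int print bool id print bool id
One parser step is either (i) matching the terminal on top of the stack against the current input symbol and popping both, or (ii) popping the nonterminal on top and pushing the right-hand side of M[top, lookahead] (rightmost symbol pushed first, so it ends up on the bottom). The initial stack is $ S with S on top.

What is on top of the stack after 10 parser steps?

      Stack                          Input                                  Action
   1  $ S                            int int print bool id print bool id $  expand S ::= B bool id
   2  $ id bool B                    int int print bool id print bool id $  expand B ::= int F
   3  $ id bool F int                int int print bool id print bool id $  match int
   4  $ id bool F                    int print bool id print bool id $      expand F ::= S print
   5  $ id bool print S              int print bool id print bool id $      expand S ::= B bool id
   6  $ id bool print id bool B      int print bool id print bool id $      expand B ::= int F
   7  $ id bool print id bool F int  int print bool id print bool id $      match int
   8  $ id bool print id bool F      print bool id print bool id $          expand F ::= print
   9  $ id bool print id bool print  print bool id print bool id $          match print
  10  $ id bool print id bool        bool id print bool id $                match bool
Stack after step 10: $ id bool print id (top = id).

id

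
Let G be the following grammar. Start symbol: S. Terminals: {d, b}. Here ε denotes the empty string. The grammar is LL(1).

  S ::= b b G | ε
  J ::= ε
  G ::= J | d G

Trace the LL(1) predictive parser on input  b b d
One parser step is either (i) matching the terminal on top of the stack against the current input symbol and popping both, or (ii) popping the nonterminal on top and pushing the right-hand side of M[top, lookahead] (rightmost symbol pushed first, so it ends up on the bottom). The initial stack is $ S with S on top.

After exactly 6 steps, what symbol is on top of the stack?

step 1: stack=$ S  input=b b d $  — expand S ::= b b G
step 2: stack=$ G b b  input=b b d $  — match b
step 3: stack=$ G b  input=b d $  — match b
step 4: stack=$ G  input=d $  — expand G ::= d G
step 5: stack=$ G d  input=d $  — match d
step 6: stack=$ G  input=$  — expand G ::= J
Stack after step 6: $ J (top = J).

J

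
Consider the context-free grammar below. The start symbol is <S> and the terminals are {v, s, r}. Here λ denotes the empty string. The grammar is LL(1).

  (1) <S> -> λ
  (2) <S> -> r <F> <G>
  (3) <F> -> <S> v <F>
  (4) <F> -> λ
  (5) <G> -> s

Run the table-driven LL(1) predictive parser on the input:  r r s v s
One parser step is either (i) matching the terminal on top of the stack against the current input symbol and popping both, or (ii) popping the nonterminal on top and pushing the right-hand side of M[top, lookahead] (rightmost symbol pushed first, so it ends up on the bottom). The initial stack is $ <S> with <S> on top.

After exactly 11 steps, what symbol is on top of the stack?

      Stack                  Input        Action
   1  $ <S>                  r r s v s $  expand <S> -> r <F> <G>
   2  $ <G> <F> r            r r s v s $  match r
   3  $ <G> <F>              r s v s $    expand <F> -> <S> v <F>
   4  $ <G> <F> v <S>        r s v s $    expand <S> -> r <F> <G>
   5  $ <G> <F> v <G> <F> r  r s v s $    match r
   6  $ <G> <F> v <G> <F>    s v s $      expand <F> -> λ
   7  $ <G> <F> v <G>        s v s $      expand <G> -> s
   8  $ <G> <F> v s          s v s $      match s
   9  $ <G> <F> v            v s $        match v
  10  $ <G> <F>              s $          expand <F> -> λ
  11  $ <G>                  s $          expand <G> -> s
Stack after step 11: $ s (top = s).

s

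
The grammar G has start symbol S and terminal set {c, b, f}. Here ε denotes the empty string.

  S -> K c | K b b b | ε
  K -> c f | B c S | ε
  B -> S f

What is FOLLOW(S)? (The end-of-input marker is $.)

FIRST(S): from S->K c we get {b, c, f}; from S->K b b b we get {b, c, f}; from S->ε we get {ε}. So FIRST(S) = {ε, b, c, f}.
FIRST(B): from B->S f we get {b, c, f}. So FIRST(B) = {b, c, f}.
FIRST(K): from K->c f we get {c}; from K->B c S we get {b, c, f}; from K->ε we get {ε}. So FIRST(K) = {ε, b, c, f}.
FOLLOW(S) includes $ since S is the start symbol.
FOLLOW(K): in S->K c, K is followed by c with FIRST {c}; in S->K b b b, K is followed by b b b with FIRST {b}. Thus FOLLOW(K) = {b, c}.
FOLLOW(S): in K->B c S, the suffix after S is empty, so FOLLOW(S) ⊇ FOLLOW(K) = {b, c}; in B->S f, S is followed by f with FIRST {f}. Thus FOLLOW(S) = {$, b, c, f}.
FOLLOW(B): in K->B c S, B is followed by c S with FIRST {c}. Thus FOLLOW(B) = {c}.

{$, b, c, f}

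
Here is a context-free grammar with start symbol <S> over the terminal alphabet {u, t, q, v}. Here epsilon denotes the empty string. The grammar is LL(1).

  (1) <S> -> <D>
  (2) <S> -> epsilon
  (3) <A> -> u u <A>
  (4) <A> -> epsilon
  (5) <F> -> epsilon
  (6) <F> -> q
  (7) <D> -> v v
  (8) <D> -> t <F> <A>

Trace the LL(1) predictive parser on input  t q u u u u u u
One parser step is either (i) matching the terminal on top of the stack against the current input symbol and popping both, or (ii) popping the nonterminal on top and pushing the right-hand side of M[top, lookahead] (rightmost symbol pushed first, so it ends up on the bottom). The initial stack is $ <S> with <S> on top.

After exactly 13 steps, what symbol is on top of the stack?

u

      Stack        Input              Action
   1  $ <S>        t q u u u u u u $  expand <S> -> <D>
   2  $ <D>        t q u u u u u u $  expand <D> -> t <F> <A>
   3  $ <A> <F> t  t q u u u u u u $  match t
   4  $ <A> <F>    q u u u u u u $    expand <F> -> q
   5  $ <A> q      q u u u u u u $    match q
   6  $ <A>        u u u u u u $      expand <A> -> u u <A>
   7  $ <A> u u    u u u u u u $      match u
   8  $ <A> u      u u u u u $        match u
   9  $ <A>        u u u u $          expand <A> -> u u <A>
  10  $ <A> u u    u u u u $          match u
  11  $ <A> u      u u u $            match u
  12  $ <A>        u u $              expand <A> -> u u <A>
  13  $ <A> u u    u u $              match u
Stack after step 13: $ <A> u (top = u).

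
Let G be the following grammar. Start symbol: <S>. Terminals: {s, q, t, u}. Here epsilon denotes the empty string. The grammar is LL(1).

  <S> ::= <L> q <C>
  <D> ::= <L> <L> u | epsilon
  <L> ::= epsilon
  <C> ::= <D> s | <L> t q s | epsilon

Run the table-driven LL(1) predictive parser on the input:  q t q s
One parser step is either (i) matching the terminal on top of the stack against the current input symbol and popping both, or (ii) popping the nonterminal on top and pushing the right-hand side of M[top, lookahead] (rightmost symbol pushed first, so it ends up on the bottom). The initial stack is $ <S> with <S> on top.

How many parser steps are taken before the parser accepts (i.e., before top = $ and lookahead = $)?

     Stack        Input      Action
  1  $ <S>        q t q s $  expand <S> ::= <L> q <C>
  2  $ <C> q <L>  q t q s $  expand <L> ::= epsilon
  3  $ <C> q      q t q s $  match q
  4  $ <C>        t q s $    expand <C> ::= <L> t q s
  5  $ s q t <L>  t q s $    expand <L> ::= epsilon
  6  $ s q t      t q s $    match t
  7  $ s q        q s $      match q
  8  $ s          s $        match s
Accept reached after 8 steps.

8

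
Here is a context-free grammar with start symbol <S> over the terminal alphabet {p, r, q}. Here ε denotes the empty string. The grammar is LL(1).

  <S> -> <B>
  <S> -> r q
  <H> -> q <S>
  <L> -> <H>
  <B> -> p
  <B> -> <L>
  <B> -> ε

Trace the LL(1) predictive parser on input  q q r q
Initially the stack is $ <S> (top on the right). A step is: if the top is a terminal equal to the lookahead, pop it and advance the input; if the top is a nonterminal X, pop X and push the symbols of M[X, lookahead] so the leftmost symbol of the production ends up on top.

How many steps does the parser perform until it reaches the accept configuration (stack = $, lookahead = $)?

13

      Stack    Input      Action
   1  $ <S>    q q r q $  expand <S> -> <B>
   2  $ <B>    q q r q $  expand <B> -> <L>
   3  $ <L>    q q r q $  expand <L> -> <H>
   4  $ <H>    q q r q $  expand <H> -> q <S>
   5  $ <S> q  q q r q $  match q
   6  $ <S>    q r q $    expand <S> -> <B>
   7  $ <B>    q r q $    expand <B> -> <L>
   8  $ <L>    q r q $    expand <L> -> <H>
   9  $ <H>    q r q $    expand <H> -> q <S>
  10  $ <S> q  q r q $    match q
  11  $ <S>    r q $      expand <S> -> r q
  12  $ q r    r q $      match r
  13  $ q      q $        match q
Accept reached after 13 steps.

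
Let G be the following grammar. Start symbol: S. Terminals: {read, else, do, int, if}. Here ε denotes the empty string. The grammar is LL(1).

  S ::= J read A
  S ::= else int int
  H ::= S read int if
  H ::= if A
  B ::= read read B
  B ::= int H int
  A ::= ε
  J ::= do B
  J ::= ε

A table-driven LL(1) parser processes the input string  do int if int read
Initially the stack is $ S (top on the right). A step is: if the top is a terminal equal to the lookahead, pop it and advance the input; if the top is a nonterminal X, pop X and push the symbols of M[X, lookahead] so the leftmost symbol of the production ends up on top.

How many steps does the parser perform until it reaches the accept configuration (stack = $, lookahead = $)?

      Stack               Input                 Action
   1  $ S                 do int if int read $  expand S ::= J read A
   2  $ A read J          do int if int read $  expand J ::= do B
   3  $ A read B do       do int if int read $  match do
   4  $ A read B          int if int read $     expand B ::= int H int
   5  $ A read int H int  int if int read $     match int
   6  $ A read int H      if int read $         expand H ::= if A
   7  $ A read int A if   if int read $         match if
   8  $ A read int A      int read $            expand A ::= ε
   9  $ A read int        int read $            match int
  10  $ A read            read $                match read
  11  $ A                 $                     expand A ::= ε
Accept reached after 11 steps.

11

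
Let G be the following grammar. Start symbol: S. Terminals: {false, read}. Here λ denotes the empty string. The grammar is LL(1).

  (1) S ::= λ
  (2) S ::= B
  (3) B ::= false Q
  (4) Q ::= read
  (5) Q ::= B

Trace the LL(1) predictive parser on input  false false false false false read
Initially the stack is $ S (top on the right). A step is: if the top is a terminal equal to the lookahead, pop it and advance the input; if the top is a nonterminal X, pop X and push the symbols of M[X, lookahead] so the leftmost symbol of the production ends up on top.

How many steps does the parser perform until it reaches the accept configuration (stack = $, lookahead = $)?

17

step 1: stack=$ S  input=false false false false false read $  — expand S ::= B
step 2: stack=$ B  input=false false false false false read $  — expand B ::= false Q
step 3: stack=$ Q false  input=false false false false false read $  — match false
step 4: stack=$ Q  input=false false false false read $  — expand Q ::= B
step 5: stack=$ B  input=false false false false read $  — expand B ::= false Q
step 6: stack=$ Q false  input=false false false false read $  — match false
step 7: stack=$ Q  input=false false false read $  — expand Q ::= B
step 8: stack=$ B  input=false false false read $  — expand B ::= false Q
step 9: stack=$ Q false  input=false false false read $  — match false
step 10: stack=$ Q  input=false false read $  — expand Q ::= B
step 11: stack=$ B  input=false false read $  — expand B ::= false Q
step 12: stack=$ Q false  input=false false read $  — match false
step 13: stack=$ Q  input=false read $  — expand Q ::= B
step 14: stack=$ B  input=false read $  — expand B ::= false Q
step 15: stack=$ Q false  input=false read $  — match false
step 16: stack=$ Q  input=read $  — expand Q ::= read
step 17: stack=$ read  input=read $  — match read
Accept reached after 17 steps.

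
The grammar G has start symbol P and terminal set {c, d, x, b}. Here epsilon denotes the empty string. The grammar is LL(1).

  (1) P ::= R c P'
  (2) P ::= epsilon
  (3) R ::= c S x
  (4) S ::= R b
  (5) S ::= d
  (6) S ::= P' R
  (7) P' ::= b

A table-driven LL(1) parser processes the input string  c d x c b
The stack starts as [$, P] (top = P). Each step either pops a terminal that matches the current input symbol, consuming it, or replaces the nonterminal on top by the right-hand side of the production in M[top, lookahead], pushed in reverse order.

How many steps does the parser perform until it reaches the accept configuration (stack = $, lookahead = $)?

step 1: stack=$ P  input=c d x c b $  — expand P ::= R c P'
step 2: stack=$ P' c R  input=c d x c b $  — expand R ::= c S x
step 3: stack=$ P' c x S c  input=c d x c b $  — match c
step 4: stack=$ P' c x S  input=d x c b $  — expand S ::= d
step 5: stack=$ P' c x d  input=d x c b $  — match d
step 6: stack=$ P' c x  input=x c b $  — match x
step 7: stack=$ P' c  input=c b $  — match c
step 8: stack=$ P'  input=b $  — expand P' ::= b
step 9: stack=$ b  input=b $  — match b
Accept reached after 9 steps.

9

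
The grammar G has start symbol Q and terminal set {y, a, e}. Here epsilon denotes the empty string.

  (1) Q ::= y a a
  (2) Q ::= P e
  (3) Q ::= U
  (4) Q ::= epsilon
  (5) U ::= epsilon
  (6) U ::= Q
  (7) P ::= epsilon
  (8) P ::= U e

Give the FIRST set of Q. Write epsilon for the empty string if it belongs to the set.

FIRST(Q): from Q::=y a a we get {y}; from Q::=P e we get {e, y}; from Q::=U we get {epsilon, e, y}; from Q::=epsilon we get {epsilon}. So FIRST(Q) = {epsilon, e, y}.
FIRST(U): from U::=epsilon we get {epsilon}; from U::=Q we get {epsilon, e, y}. So FIRST(U) = {epsilon, e, y}.
FIRST(P): from P::=epsilon we get {epsilon}; from P::=U e we get {e, y}. So FIRST(P) = {epsilon, e, y}.

{epsilon, e, y}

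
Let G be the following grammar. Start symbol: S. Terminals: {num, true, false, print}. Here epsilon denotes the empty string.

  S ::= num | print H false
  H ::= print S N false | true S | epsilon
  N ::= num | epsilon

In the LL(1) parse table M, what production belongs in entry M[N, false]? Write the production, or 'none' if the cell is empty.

N ::= epsilon

FIRST(S): from S::=num we get {num}; from S::=print H false we get {print}. So FIRST(S) = {num, print}.
FIRST(H): from H::=print S N false we get {print}; from H::=true S we get {true}; from H::=epsilon we get {epsilon}. So FIRST(H) = {epsilon, print, true}.
FIRST(N): from N::=num we get {num}; from N::=epsilon we get {epsilon}. So FIRST(N) = {epsilon, num}.
FOLLOW(S) includes $ since S is the start symbol.
FOLLOW(N): in H::=print S N false, N is followed by false with FIRST {false}. Thus FOLLOW(N) = {false}.
For N ::= num: FIRST(num) = {num}, so it goes in M[N, t] for t ∈ {num}.
For N ::= epsilon: FIRST(epsilon) = {epsilon}, so it goes in M[N, t] for t ∈ {}; since epsilon ∈ FIRST, also for every t ∈ FOLLOW(N) = {false}.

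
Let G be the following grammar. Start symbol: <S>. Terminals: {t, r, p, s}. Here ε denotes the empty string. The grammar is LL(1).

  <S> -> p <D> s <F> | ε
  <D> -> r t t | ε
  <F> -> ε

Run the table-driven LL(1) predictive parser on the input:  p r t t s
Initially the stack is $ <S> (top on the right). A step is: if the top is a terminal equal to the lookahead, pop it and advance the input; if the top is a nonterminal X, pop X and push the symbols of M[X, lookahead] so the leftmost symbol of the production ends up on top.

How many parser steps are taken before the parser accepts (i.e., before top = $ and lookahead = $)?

     Stack          Input        Action
  1  $ <S>          p r t t s $  expand <S> -> p <D> s <F>
  2  $ <F> s <D> p  p r t t s $  match p
  3  $ <F> s <D>    r t t s $    expand <D> -> r t t
  4  $ <F> s t t r  r t t s $    match r
  5  $ <F> s t t    t t s $      match t
  6  $ <F> s t      t s $        match t
  7  $ <F> s        s $          match s
  8  $ <F>          $            expand <F> -> ε
Accept reached after 8 steps.

8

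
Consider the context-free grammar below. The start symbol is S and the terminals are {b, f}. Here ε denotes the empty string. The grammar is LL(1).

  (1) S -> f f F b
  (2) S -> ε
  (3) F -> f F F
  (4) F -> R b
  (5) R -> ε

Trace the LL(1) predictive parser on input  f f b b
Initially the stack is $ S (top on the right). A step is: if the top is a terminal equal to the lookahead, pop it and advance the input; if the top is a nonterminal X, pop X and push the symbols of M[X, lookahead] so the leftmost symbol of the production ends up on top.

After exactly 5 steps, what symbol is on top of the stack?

     Stack      Input      Action
  1  $ S        f f b b $  expand S -> f f F b
  2  $ b F f f  f f b b $  match f
  3  $ b F f    f b b $    match f
  4  $ b F      b b $      expand F -> R b
  5  $ b b R    b b $      expand R -> ε
Stack after step 5: $ b b (top = b).

b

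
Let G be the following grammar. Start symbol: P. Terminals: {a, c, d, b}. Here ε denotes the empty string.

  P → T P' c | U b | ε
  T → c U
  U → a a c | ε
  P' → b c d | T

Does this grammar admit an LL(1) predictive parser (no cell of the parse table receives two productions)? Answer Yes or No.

Yes

FIRST(P) = {ε, a, b, c}
FIRST(T) = {c}
FIRST(U) = {ε, a}
FIRST(P') = {b, c}
FOLLOW(P) = {$}
FOLLOW(T) = {b, c}
FOLLOW(U) = {b, c}
FOLLOW(P') = {c}
Each cell of M receives at most one production.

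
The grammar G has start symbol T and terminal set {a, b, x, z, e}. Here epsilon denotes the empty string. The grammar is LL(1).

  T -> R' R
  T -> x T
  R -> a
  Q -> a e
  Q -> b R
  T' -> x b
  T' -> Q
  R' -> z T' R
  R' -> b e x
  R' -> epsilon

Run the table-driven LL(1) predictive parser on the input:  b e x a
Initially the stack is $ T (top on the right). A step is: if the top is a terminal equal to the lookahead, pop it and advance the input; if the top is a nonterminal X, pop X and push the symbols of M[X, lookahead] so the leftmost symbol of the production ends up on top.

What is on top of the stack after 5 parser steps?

step 1: stack=$ T  input=b e x a $  — expand T -> R' R
step 2: stack=$ R R'  input=b e x a $  — expand R' -> b e x
step 3: stack=$ R x e b  input=b e x a $  — match b
step 4: stack=$ R x e  input=e x a $  — match e
step 5: stack=$ R x  input=x a $  — match x
Stack after step 5: $ R (top = R).

R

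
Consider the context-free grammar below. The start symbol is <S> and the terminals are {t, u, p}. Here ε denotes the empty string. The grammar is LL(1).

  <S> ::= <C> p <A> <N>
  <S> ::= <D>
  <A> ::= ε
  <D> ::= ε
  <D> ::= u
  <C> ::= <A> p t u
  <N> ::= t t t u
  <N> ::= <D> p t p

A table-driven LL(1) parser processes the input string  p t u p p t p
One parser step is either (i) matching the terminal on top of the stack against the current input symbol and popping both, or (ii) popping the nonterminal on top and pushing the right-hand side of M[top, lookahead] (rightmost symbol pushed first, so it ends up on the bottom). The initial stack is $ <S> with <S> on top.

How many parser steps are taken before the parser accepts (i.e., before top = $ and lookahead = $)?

13

      Stack                  Input            Action
   1  $ <S>                  p t u p p t p $  expand <S> ::= <C> p <A> <N>
   2  $ <N> <A> p <C>        p t u p p t p $  expand <C> ::= <A> p t u
   3  $ <N> <A> p u t p <A>  p t u p p t p $  expand <A> ::= ε
   4  $ <N> <A> p u t p      p t u p p t p $  match p
   5  $ <N> <A> p u t        t u p p t p $    match t
   6  $ <N> <A> p u          u p p t p $      match u
   7  $ <N> <A> p            p p t p $        match p
   8  $ <N> <A>              p t p $          expand <A> ::= ε
   9  $ <N>                  p t p $          expand <N> ::= <D> p t p
  10  $ p t p <D>            p t p $          expand <D> ::= ε
  11  $ p t p                p t p $          match p
  12  $ p t                  t p $            match t
  13  $ p                    p $              match p
Accept reached after 13 steps.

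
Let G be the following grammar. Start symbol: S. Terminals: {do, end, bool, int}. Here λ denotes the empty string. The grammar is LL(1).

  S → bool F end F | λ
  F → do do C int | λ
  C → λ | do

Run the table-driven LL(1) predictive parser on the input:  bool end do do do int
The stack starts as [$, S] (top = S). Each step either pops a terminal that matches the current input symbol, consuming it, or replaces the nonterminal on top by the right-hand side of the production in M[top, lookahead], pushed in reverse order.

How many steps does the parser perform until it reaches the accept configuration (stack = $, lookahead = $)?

10

step 1: stack=$ S  input=bool end do do do int $  — expand S → bool F end F
step 2: stack=$ F end F bool  input=bool end do do do int $  — match bool
step 3: stack=$ F end F  input=end do do do int $  — expand F → λ
step 4: stack=$ F end  input=end do do do int $  — match end
step 5: stack=$ F  input=do do do int $  — expand F → do do C int
step 6: stack=$ int C do do  input=do do do int $  — match do
step 7: stack=$ int C do  input=do do int $  — match do
step 8: stack=$ int C  input=do int $  — expand C → do
step 9: stack=$ int do  input=do int $  — match do
step 10: stack=$ int  input=int $  — match int
Accept reached after 10 steps.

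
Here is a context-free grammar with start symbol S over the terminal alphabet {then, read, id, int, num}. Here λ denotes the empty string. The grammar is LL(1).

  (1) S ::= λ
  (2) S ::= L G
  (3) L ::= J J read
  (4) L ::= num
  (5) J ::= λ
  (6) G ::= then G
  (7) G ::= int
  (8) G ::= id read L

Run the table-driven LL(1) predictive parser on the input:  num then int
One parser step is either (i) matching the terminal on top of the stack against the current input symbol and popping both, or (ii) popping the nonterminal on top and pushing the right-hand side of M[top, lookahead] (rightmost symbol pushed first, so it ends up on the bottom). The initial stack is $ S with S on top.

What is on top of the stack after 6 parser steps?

step 1: stack=$ S  input=num then int $  — expand S ::= L G
step 2: stack=$ G L  input=num then int $  — expand L ::= num
step 3: stack=$ G num  input=num then int $  — match num
step 4: stack=$ G  input=then int $  — expand G ::= then G
step 5: stack=$ G then  input=then int $  — match then
step 6: stack=$ G  input=int $  — expand G ::= int
Stack after step 6: $ int (top = int).

int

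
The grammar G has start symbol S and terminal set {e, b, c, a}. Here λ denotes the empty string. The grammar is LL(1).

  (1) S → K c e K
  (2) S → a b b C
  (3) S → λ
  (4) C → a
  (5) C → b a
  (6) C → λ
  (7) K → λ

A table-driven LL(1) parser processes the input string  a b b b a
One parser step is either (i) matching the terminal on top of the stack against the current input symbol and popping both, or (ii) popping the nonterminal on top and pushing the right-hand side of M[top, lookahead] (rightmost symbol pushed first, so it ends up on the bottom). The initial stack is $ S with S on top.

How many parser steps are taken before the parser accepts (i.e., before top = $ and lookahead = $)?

step 1: stack=$ S  input=a b b b a $  — expand S → a b b C
step 2: stack=$ C b b a  input=a b b b a $  — match a
step 3: stack=$ C b b  input=b b b a $  — match b
step 4: stack=$ C b  input=b b a $  — match b
step 5: stack=$ C  input=b a $  — expand C → b a
step 6: stack=$ a b  input=b a $  — match b
step 7: stack=$ a  input=a $  — match a
Accept reached after 7 steps.

7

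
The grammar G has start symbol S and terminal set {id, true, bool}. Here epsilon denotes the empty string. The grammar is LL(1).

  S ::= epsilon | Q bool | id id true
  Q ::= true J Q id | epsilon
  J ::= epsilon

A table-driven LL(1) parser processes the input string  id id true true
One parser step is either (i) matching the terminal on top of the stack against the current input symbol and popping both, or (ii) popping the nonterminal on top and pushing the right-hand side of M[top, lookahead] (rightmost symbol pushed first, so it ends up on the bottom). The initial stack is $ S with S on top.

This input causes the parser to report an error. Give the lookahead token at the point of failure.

true

     Stack         Input              Action
  1  $ S           id id true true $  expand S ::= id id true
  2  $ true id id  id id true true $  match id
  3  $ true id     id true true $     match id
  4  $ true        true true $        match true
  5  $             true $             error: stack empty but input remains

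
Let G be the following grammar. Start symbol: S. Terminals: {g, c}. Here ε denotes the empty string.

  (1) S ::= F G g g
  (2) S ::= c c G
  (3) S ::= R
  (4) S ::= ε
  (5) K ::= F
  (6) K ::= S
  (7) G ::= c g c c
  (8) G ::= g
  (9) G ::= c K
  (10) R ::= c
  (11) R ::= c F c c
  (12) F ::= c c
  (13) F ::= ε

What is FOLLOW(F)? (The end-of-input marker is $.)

{$, c, g}

FIRST(G): from G::=c g c c we get {c}; from G::=g we get {g}; from G::=c K we get {c}. So FIRST(G) = {c, g}.
FIRST(R): from R::=c we get {c}; from R::=c F c c we get {c}. So FIRST(R) = {c}.
FIRST(F): from F::=c c we get {c}; from F::=ε we get {ε}. So FIRST(F) = {ε, c}.
FIRST(S): from S::=F G g g we get {c, g}; from S::=c c G we get {c}; from S::=R we get {c}; from S::=ε we get {ε}. So FIRST(S) = {ε, c, g}.
FIRST(K): from K::=F we get {ε, c}; from K::=S we get {ε, c, g}. So FIRST(K) = {ε, c, g}.
FOLLOW(S) includes $ since S is the start symbol.
FOLLOW(S): in K::=S, the suffix after S is empty, so FOLLOW(S) ⊇ FOLLOW(K) = {$, g}. Thus FOLLOW(S) = {$, g}.
FOLLOW(G): in S::=F G g g, G is followed by g g with FIRST {g}; in S::=c c G, the suffix after G is empty, so FOLLOW(G) ⊇ FOLLOW(S) = {$, g}. Thus FOLLOW(G) = {$, g}.
FOLLOW(K): in G::=c K, the suffix after K is empty, so FOLLOW(K) ⊇ FOLLOW(G) = {$, g}. Thus FOLLOW(K) = {$, g}.
FOLLOW(R): in S::=R, the suffix after R is empty, so FOLLOW(R) ⊇ FOLLOW(S) = {$, g}. Thus FOLLOW(R) = {$, g}.
FOLLOW(F): in S::=F G g g, F is followed by G g g with FIRST {c, g}; in K::=F, the suffix after F is empty, so FOLLOW(F) ⊇ FOLLOW(K) = {$, g}; in R::=c F c c, F is followed by c c with FIRST {c}. Thus FOLLOW(F) = {$, c, g}.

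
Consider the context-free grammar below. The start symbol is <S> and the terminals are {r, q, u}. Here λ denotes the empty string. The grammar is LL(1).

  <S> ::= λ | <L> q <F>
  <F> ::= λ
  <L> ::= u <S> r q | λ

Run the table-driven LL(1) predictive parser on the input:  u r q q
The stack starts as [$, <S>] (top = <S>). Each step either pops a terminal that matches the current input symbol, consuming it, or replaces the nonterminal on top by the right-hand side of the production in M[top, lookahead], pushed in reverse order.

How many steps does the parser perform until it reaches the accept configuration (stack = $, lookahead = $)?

     Stack              Input      Action
  1  $ <S>              u r q q $  expand <S> ::= <L> q <F>
  2  $ <F> q <L>        u r q q $  expand <L> ::= u <S> r q
  3  $ <F> q q r <S> u  u r q q $  match u
  4  $ <F> q q r <S>    r q q $    expand <S> ::= λ
  5  $ <F> q q r        r q q $    match r
  6  $ <F> q q          q q $      match q
  7  $ <F> q            q $        match q
  8  $ <F>              $          expand <F> ::= λ
Accept reached after 8 steps.

8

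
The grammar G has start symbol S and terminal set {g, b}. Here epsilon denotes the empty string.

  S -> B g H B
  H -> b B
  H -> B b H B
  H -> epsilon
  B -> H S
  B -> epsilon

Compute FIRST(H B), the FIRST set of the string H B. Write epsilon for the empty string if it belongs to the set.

FIRST(S) = {b, g}  (via B g H B)
FIRST(H) = {epsilon, b, g}  (via B b H B)
FIRST(B) = {epsilon, b, g}  (via H S)
FIRST(H B): take FIRST of each symbol in turn, carrying on past any symbol whose FIRST contains epsilon; result {epsilon, b, g}.

{epsilon, b, g}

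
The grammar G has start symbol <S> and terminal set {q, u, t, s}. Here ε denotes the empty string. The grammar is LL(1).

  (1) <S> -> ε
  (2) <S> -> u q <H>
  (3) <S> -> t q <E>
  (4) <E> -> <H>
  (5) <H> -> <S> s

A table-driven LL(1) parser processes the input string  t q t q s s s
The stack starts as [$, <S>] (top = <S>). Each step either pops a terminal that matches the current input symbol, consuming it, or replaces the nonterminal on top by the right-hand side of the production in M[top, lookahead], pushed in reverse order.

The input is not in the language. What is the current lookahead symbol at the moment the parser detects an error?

      Stack        Input            Action
   1  $ <S>        t q t q s s s $  expand <S> -> t q <E>
   2  $ <E> q t    t q t q s s s $  match t
   3  $ <E> q      q t q s s s $    match q
   4  $ <E>        t q s s s $      expand <E> -> <H>
   5  $ <H>        t q s s s $      expand <H> -> <S> s
   6  $ s <S>      t q s s s $      expand <S> -> t q <E>
   7  $ s <E> q t  t q s s s $      match t
   8  $ s <E> q    q s s s $        match q
   9  $ s <E>      s s s $          expand <E> -> <H>
  10  $ s <H>      s s s $          expand <H> -> <S> s
  11  $ s s <S>    s s s $          expand <S> -> ε
  12  $ s s        s s s $          match s
  13  $ s          s s $            match s
  14  $            s $              error: stack empty but input remains

s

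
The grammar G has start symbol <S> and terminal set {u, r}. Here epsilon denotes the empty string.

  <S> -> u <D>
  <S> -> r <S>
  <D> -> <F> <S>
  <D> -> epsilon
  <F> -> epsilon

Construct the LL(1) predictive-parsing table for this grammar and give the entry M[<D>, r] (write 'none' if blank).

FIRST(<S>): from <S>->u <D> we get {u}; from <S>->r <S> we get {r}. So FIRST(<S>) = {r, u}.
FIRST(<F>): from <F>->epsilon we get {epsilon}. So FIRST(<F>) = {epsilon}.
FIRST(<D>): from <D>-><F> <S> we get {r, u}; from <D>->epsilon we get {epsilon}. So FIRST(<D>) = {epsilon, r, u}.
FOLLOW(<S>) includes $ since <S> is the start symbol.
FOLLOW(<S>): in <S>->r <S>, the suffix after <S> is empty (adds nothing new); in <D>-><F> <S>, the suffix after <S> is empty, so FOLLOW(<S>) ⊇ FOLLOW(<D>) = {$}. Thus FOLLOW(<S>) = {$}.
FOLLOW(<D>): in <S>->u <D>, the suffix after <D> is empty, so FOLLOW(<D>) ⊇ FOLLOW(<S>) = {$}. Thus FOLLOW(<D>) = {$}.
For <D> -> <F> <S>: FIRST(<F> <S>) = {r, u}, so it goes in M[<D>, t] for t ∈ {r, u}.
For <D> -> epsilon: FIRST(epsilon) = {epsilon}, so it goes in M[<D>, t] for t ∈ {}; since epsilon ∈ FIRST, also for every t ∈ FOLLOW(<D>) = {$}.

<D> -> <F> <S>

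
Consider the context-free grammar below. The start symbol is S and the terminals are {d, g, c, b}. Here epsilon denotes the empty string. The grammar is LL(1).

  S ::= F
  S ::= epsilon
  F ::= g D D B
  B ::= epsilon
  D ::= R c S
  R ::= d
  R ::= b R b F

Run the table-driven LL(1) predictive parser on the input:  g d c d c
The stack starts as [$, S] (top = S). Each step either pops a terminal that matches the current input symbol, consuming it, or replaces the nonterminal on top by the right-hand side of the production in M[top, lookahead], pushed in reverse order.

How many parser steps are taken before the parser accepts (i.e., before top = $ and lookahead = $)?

14

step 1: stack=$ S  input=g d c d c $  — expand S ::= F
step 2: stack=$ F  input=g d c d c $  — expand F ::= g D D B
step 3: stack=$ B D D g  input=g d c d c $  — match g
step 4: stack=$ B D D  input=d c d c $  — expand D ::= R c S
step 5: stack=$ B D S c R  input=d c d c $  — expand R ::= d
step 6: stack=$ B D S c d  input=d c d c $  — match d
step 7: stack=$ B D S c  input=c d c $  — match c
step 8: stack=$ B D S  input=d c $  — expand S ::= epsilon
step 9: stack=$ B D  input=d c $  — expand D ::= R c S
step 10: stack=$ B S c R  input=d c $  — expand R ::= d
step 11: stack=$ B S c d  input=d c $  — match d
step 12: stack=$ B S c  input=c $  — match c
step 13: stack=$ B S  input=$  — expand S ::= epsilon
step 14: stack=$ B  input=$  — expand B ::= epsilon
Accept reached after 14 steps.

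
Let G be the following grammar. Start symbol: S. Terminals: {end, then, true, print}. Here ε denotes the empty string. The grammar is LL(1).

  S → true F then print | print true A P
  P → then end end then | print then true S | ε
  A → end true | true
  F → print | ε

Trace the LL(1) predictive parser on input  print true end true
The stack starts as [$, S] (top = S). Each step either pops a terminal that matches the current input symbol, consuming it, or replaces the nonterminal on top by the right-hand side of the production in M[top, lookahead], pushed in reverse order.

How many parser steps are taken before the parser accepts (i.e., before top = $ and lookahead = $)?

7

step 1: stack=$ S  input=print true end true $  — expand S → print true A P
step 2: stack=$ P A true print  input=print true end true $  — match print
step 3: stack=$ P A true  input=true end true $  — match true
step 4: stack=$ P A  input=end true $  — expand A → end true
step 5: stack=$ P true end  input=end true $  — match end
step 6: stack=$ P true  input=true $  — match true
step 7: stack=$ P  input=$  — expand P → ε
Accept reached after 7 steps.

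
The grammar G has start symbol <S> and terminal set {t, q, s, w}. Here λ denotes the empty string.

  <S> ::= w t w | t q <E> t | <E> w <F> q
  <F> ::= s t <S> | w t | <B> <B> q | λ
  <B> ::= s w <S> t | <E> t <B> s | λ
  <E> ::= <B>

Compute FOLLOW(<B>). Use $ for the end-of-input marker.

FIRST(<S>): from <S>::=w t w we get {w}; from <S>::=t q <E> t we get {t}; from <S>::=<E> w <F> q we get {s, t, w}. So FIRST(<S>) = {s, t, w}.
FIRST(<F>): from <F>::=s t <S> we get {s}; from <F>::=w t we get {w}; from <F>::=<B> <B> q we get {q, s, t}; from <F>::=λ we get {λ}. So FIRST(<F>) = {λ, q, s, t, w}.
FIRST(<B>): from <B>::=s w <S> t we get {s}; from <B>::=<E> t <B> s we get {s, t}; from <B>::=λ we get {λ}. So FIRST(<B>) = {λ, s, t}.
FIRST(<E>): from <E>::=<B> we get {λ, s, t}. So FIRST(<E>) = {λ, s, t}.
FOLLOW(<S>) includes $ since <S> is the start symbol.
FOLLOW(<F>): in <S>::=<E> w <F> q, <F> is followed by q with FIRST {q}. Thus FOLLOW(<F>) = {q}.
FOLLOW(<S>): in <F>::=s t <S>, the suffix after <S> is empty, so FOLLOW(<S>) ⊇ FOLLOW(<F>) = {q}; in <B>::=s w <S> t, <S> is followed by t with FIRST {t}. Thus FOLLOW(<S>) = {$, q, t}.
FOLLOW(<E>): in <S>::=t q <E> t, <E> is followed by t with FIRST {t}; in <S>::=<E> w <F> q, <E> is followed by w <F> q with FIRST {w}; in <B>::=<E> t <B> s, <E> is followed by t <B> s with FIRST {t}. Thus FOLLOW(<E>) = {t, w}.
FOLLOW(<B>): in <F>::=<B> <B> q (occurrence 1), <B> is followed by <B> q with FIRST {q, s, t}; in <F>::=<B> <B> q (occurrence 2), <B> is followed by q with FIRST {q}; in <B>::=<E> t <B> s, <B> is followed by s with FIRST {s}; in <E>::=<B>, the suffix after <B> is empty, so FOLLOW(<B>) ⊇ FOLLOW(<E>) = {t, w}. Thus FOLLOW(<B>) = {q, s, t, w}.

{q, s, t, w}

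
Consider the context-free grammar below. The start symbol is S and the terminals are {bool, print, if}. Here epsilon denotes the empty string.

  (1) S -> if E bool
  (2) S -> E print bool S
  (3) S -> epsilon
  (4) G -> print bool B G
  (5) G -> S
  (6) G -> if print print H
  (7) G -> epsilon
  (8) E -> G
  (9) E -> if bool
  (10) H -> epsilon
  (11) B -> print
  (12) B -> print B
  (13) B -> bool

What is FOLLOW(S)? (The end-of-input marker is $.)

FIRST(H): from H->epsilon we get {epsilon}. So FIRST(H) = {epsilon}.
FIRST(B): from B->print we get {print}; from B->print B we get {print}; from B->bool we get {bool}. So FIRST(B) = {bool, print}.
FIRST(S): from S->if E bool we get {if}; from S->E print bool S we get {if, print}; from S->epsilon we get {epsilon}. So FIRST(S) = {epsilon, if, print}.
FIRST(G): from G->print bool B G we get {print}; from G->S we get {epsilon, if, print}; from G->if print print H we get {if}; from G->epsilon we get {epsilon}. So FIRST(G) = {epsilon, if, print}.
FIRST(E): from E->G we get {epsilon, if, print}; from E->if bool we get {if}. So FIRST(E) = {epsilon, if, print}.
FOLLOW(S) includes $ since S is the start symbol.
FOLLOW(E): in S->if E bool, E is followed by bool with FIRST {bool}; in S->E print bool S, E is followed by print bool S with FIRST {print}. Thus FOLLOW(E) = {bool, print}.
FOLLOW(G): in G->print bool B G, the suffix after G is empty (adds nothing new); in E->G, the suffix after G is empty, so FOLLOW(G) ⊇ FOLLOW(E) = {bool, print}. Thus FOLLOW(G) = {bool, print}.
FOLLOW(S): in S->E print bool S, the suffix after S is empty (adds nothing new); in G->S, the suffix after S is empty, so FOLLOW(S) ⊇ FOLLOW(G) = {bool, print}. Thus FOLLOW(S) = {$, bool, print}.
FOLLOW(H): in G->if print print H, the suffix after H is empty, so FOLLOW(H) ⊇ FOLLOW(G) = {bool, print}. Thus FOLLOW(H) = {bool, print}.
FOLLOW(B): in G->print bool B G, B is followed by G with FIRST {epsilon, if, print}; in G->print bool B G, the suffix after B is nullable, so FOLLOW(B) ⊇ FOLLOW(G) = {bool, print}; in B->print B, the suffix after B is empty (adds nothing new). Thus FOLLOW(B) = {bool, if, print}.

{$, bool, print}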